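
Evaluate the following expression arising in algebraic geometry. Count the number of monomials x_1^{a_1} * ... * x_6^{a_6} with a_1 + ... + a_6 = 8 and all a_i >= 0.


The number of degree-8 monomials in 6 variables is C(d+n-1, n-1).
= C(8+6-1, 6-1) = C(13, 5)
= 1287

1287


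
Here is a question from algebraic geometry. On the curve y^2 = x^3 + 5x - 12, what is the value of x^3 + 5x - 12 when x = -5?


Compute x^3 + 5x - 12 at x = -5:
x^3 = (-5)^3 = -125
5*x = 5*(-5) = -25
Sum: -125 - 25 - 12 = -162

-162


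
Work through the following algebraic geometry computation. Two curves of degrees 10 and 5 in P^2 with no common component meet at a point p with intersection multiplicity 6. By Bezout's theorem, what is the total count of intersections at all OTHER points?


By Bezout's theorem, the total intersection number is d1 * d2.
Total = 10 * 5 = 50
Intersection multiplicity at p = 6
Remaining intersections = 50 - 6 = 44

44


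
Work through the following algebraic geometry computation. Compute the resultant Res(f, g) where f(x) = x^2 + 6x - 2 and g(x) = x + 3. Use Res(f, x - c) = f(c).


For Res(f, x - c), we evaluate f at x = c.
f(-3) = (-3)^2 + 6*(-3) - 2
= 9 - 18 - 2
= -9 - 2 = -11
Res(f, g) = -11

-11


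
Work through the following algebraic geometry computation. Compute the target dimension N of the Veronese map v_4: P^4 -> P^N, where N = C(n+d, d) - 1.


The Veronese embedding v_d: P^n -> P^N maps each point to all
degree-d monomials in n+1 homogeneous coordinates.
N = C(n+d, d) - 1
N = C(4+4, 4) - 1
N = C(8, 4) - 1
C(8, 4) = 70
N = 70 - 1 = 69

69


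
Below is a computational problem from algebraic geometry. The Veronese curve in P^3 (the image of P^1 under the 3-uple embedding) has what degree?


The rational normal curve in P^3 is the image of P^1 under the 3-uple Veronese.
A general hyperplane in P^3 pulls back to a degree-3 form on P^1, which has 3 zeros,
so the curve meets a general hyperplane in 3 points. Degree = 3.

3


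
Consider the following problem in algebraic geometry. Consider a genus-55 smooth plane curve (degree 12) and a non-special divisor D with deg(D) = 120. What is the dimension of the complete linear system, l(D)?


First, compute the genus of a smooth plane curve of degree 12:
g = (d-1)(d-2)/2 = (12-1)(12-2)/2 = 55
For a non-special divisor D (i.e., h^1(D) = 0), Riemann-Roch gives:
l(D) = deg(D) - g + 1
Since deg(D) = 120 >= 2g - 1 = 109, D is non-special.
l(D) = 120 - 55 + 1 = 66

66


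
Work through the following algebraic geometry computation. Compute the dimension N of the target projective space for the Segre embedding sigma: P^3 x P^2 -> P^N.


The Segre embedding maps P^m x P^n into P^N via
all products of coordinates from each factor.
N = (m+1)(n+1) - 1
N = (3+1)(2+1) - 1
N = 4*3 - 1
N = 12 - 1 = 11

11


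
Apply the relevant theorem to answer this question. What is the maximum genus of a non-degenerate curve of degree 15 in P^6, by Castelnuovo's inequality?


Castelnuovo's bound: write d - 1 = m(r-1) + epsilon with 0 <= epsilon < r-1.
d - 1 = 15 - 1 = 14
r - 1 = 6 - 1 = 5
14 = 2*5 + 4, so m = 2, epsilon = 4
pi(d, r) = m(m-1)(r-1)/2 + m*epsilon
= 2*1*5/2 + 2*4
= 10/2 + 8
= 5 + 8 = 13

13


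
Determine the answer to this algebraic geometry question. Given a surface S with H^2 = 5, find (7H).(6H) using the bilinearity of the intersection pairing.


Using bilinearity of the intersection pairing on a surface S:
(aH).(bH) = ab * (H.H)
We have H^2 = 5.
D.E = (7H).(6H) = 7*6*5
= 42*5
= 210

210


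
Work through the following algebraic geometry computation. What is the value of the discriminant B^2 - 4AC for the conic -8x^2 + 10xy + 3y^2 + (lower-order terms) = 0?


The discriminant of a conic Ax^2 + Bxy + Cy^2 + ... = 0 is B^2 - 4AC.
B^2 = 10^2 = 100
4AC = 4*(-8)*3 = -96
Discriminant = 100 + 96 = 196

196


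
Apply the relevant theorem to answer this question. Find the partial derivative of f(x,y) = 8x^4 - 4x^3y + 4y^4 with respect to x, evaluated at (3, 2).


df/dx = 4*8*x^3 + 3*(-4)*x^2*y
At (3,2): 4*8*3^3 + 3*(-4)*3^2*2
= 864 - 216
= 648

648


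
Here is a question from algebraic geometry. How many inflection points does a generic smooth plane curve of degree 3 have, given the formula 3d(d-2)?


For a general smooth plane curve C of degree d, the inflection points are
the intersection of C with its Hessian curve, which has degree 3(d-2).
By Bezout, the total intersection number is d * 3(d-2) = 3 * 3 = 9.
For a general curve every flex is ordinary, so each contributes
multiplicity 1 to C·Hess(C), and the number of distinct inflection
points is 3d(d-2).
Inflection points = 3*3*(3-2) = 3*3*1 = 9

9


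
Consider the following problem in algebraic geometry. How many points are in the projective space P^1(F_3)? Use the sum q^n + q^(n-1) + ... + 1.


P^1(F_3) has (q^(n+1) - 1)/(q - 1) points.
= 3^1 + 3^0
= 3 + 1
= 4

4


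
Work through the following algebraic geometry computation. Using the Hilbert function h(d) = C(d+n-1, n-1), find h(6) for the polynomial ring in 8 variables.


The Hilbert function for the polynomial ring in 8 variables is:
h(d) = C(d+n-1, n-1)
h(6) = C(6+8-1, 8-1) = C(13, 7)
= 13! / (7! * 6!)
= 1716

1716


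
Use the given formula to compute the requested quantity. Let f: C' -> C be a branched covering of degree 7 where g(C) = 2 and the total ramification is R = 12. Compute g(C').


Riemann-Hurwitz formula: 2g' - 2 = d(2g - 2) + R
Given: d = 7, g = 2, R = 12
2g' - 2 = 7*(2*2 - 2) + 12
2g' - 2 = 7*2 + 12
2g' - 2 = 14 + 12 = 26
2g' = 28
g' = 14

14


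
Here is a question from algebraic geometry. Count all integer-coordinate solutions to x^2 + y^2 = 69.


Systematically check integer values of x where x^2 <= 69.
For each valid x, check if 69 - x^2 is a perfect square.
Total integer solutions found: 0

0


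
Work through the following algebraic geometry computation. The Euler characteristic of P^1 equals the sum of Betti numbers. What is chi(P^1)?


The complex projective space P^1 has one cell in each even real dimension 0, 2, ..., 2.
The cohomology groups are H^{2k}(P^1) = Z for k = 0,...,1, and 0 otherwise.
Euler characteristic = sum of Betti numbers = 1 per even-dimensional cohomology group.
chi(P^1) = 1 + 1 = 2

2


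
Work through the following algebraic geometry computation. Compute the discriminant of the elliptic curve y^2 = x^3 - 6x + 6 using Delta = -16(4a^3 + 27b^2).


Compute each component:
4a^3 = 4*(-6)^3 = 4*(-216) = -864
27b^2 = 27*6^2 = 27*36 = 972
4a^3 + 27b^2 = -864 + 972 = 108
Delta = -16*108 = -1728

-1728


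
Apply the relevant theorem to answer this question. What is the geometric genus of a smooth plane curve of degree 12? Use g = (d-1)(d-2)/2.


Using the genus formula for smooth plane curves:
g = (d-1)(d-2)/2
g = (12-1)(12-2)/2
g = 11*10/2
g = 110/2 = 55

55


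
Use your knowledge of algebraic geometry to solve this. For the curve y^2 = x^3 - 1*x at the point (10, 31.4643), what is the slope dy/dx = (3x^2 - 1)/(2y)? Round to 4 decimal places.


Using implicit differentiation of y^2 = x^3 - 1*x:
2y * dy/dx = 3x^2 - 1
dy/dx = (3x^2 - 1)/(2y)
Numerator: 3*10^2 - 1 = 299
Denominator: 2*31.4643 = 62.9286
dy/dx = 299/62.9286 = 4.7514

4.7514


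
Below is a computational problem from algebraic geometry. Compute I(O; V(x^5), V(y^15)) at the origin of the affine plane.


The intersection multiplicity of V(x^a) and V(y^b) at the origin is:
I(O; V(x^5), V(y^15)) = dim_k(k[x,y]/(x^5, y^15))
A basis for k[x,y]/(x^5, y^15) is the set of monomials x^i * y^j
where 0 <= i < 5 and 0 <= j < 15.
The number of such monomials is 5 * 15 = 75

75


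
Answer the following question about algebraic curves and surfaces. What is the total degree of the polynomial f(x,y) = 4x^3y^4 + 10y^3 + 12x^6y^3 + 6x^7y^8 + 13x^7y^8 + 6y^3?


Examine each term for its total degree (sum of exponents).
  Term '4x^3y^4' has total degree 3+4 = 7.
  Term '10y^3' has total degree 0+3 = 3.
  Term '12x^6y^3' has total degree 6+3 = 9.
  Term '6x^7y^8' has total degree 7+8 = 15.
  Term '13x^7y^8' has total degree 7+8 = 15.
  Term '6y^3' has total degree 0+3 = 3.
The maximum total degree among all terms is 15.

15


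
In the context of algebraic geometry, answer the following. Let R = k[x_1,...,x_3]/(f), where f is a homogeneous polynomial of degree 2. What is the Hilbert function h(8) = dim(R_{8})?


For R = k[x_1,...,x_n]/(f) with f homogeneous of degree e:
The Hilbert series is (1 - t^e)/(1 - t)^n.
So h(d) = C(d+n-1, n-1) - C(d-e+n-1, n-1) for d >= e.
With n=3, e=2, d=8:
C(8+3-1, 3-1) = C(10, 2) = 45
C(8-2+3-1, 3-1) = C(8, 2) = 28
h(8) = 45 - 28 = 17

17


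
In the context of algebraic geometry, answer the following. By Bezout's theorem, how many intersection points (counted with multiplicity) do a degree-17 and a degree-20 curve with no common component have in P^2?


Bezout's theorem states the intersection count equals the product of degrees.
Intersection count = 17 * 20 = 340

340


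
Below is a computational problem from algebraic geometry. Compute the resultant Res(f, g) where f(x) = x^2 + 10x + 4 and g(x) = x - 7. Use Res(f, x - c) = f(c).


For Res(f, x - c), we evaluate f at x = c.
f(7) = 7^2 + 10*7 + 4
= 49 + 70 + 4
= 119 + 4 = 123
Res(f, g) = 123

123


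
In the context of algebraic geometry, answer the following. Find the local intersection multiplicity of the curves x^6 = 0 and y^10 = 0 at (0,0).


The intersection multiplicity of V(x^a) and V(y^b) at the origin is:
I(O; V(x^6), V(y^10)) = dim_k(k[x,y]/(x^6, y^10))
A basis for k[x,y]/(x^6, y^10) is the set of monomials x^i * y^j
where 0 <= i < 6 and 0 <= j < 10.
The number of such monomials is 6 * 10 = 60

60


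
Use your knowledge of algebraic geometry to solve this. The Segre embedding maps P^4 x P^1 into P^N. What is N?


The Segre embedding maps P^m x P^n into P^N via
all products of coordinates from each factor.
N = (m+1)(n+1) - 1
N = (4+1)(1+1) - 1
N = 5*2 - 1
N = 10 - 1 = 9

9


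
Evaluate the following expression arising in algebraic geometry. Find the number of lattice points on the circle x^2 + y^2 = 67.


Systematically check integer values of x where x^2 <= 67.
For each valid x, check if 67 - x^2 is a perfect square.
Total integer solutions found: 0

0


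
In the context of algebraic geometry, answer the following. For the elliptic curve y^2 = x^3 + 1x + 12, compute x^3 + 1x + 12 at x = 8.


Compute x^3 + 1x + 12 at x = 8:
x^3 = 8^3 = 512
1*x = 1*8 = 8
Sum: 512 + 8 + 12 = 532

532


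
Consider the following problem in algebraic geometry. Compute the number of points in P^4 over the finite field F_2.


P^4(F_2) has (q^(n+1) - 1)/(q - 1) points.
= 2^4 + 2^3 + 2^2 + 2^1 + 2^0
= 16 + 8 + 4 + 2 + 1
= 31

31


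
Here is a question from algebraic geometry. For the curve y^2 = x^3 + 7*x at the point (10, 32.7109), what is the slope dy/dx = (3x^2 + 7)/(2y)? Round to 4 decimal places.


Using implicit differentiation of y^2 = x^3 + 7*x:
2y * dy/dx = 3x^2 + 7
dy/dx = (3x^2 + 7)/(2y)
Numerator: 3*10^2 + 7 = 307
Denominator: 2*32.7109 = 65.4218
dy/dx = 307/65.4218 = 4.6926

4.6926


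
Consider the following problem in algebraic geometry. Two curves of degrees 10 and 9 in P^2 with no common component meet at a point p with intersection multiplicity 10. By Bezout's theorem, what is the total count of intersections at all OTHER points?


By Bezout's theorem, the total intersection number is d1 * d2.
Total = 10 * 9 = 90
Intersection multiplicity at p = 10
Remaining intersections = 90 - 10 = 80

80


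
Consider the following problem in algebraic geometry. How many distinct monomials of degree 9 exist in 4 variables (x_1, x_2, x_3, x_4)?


The number of degree-9 monomials in 4 variables is C(d+n-1, n-1).
= C(9+4-1, 4-1) = C(12, 3)
= 220

220


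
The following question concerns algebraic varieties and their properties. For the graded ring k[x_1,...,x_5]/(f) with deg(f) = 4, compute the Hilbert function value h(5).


For R = k[x_1,...,x_n]/(f) with f homogeneous of degree e:
The Hilbert series is (1 - t^e)/(1 - t)^n.
So h(d) = C(d+n-1, n-1) - C(d-e+n-1, n-1) for d >= e.
With n=5, e=4, d=5:
C(5+5-1, 5-1) = C(9, 4) = 126
C(5-4+5-1, 5-1) = C(5, 4) = 5
h(5) = 126 - 5 = 121

121


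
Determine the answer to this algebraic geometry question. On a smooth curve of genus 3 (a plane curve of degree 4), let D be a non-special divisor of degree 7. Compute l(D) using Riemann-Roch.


First, compute the genus of a smooth plane curve of degree 4:
g = (d-1)(d-2)/2 = (4-1)(4-2)/2 = 3
For a non-special divisor D (i.e., h^1(D) = 0), Riemann-Roch gives:
l(D) = deg(D) - g + 1
Since deg(D) = 7 >= 2g - 1 = 5, D is non-special.
l(D) = 7 - 3 + 1 = 5

5


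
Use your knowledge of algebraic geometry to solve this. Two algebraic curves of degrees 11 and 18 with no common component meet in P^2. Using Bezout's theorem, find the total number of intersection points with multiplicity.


Bezout's theorem states the intersection count equals the product of degrees.
Intersection count = 11 * 18 = 198

198


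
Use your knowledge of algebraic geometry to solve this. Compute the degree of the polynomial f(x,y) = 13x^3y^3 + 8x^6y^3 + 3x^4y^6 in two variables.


Examine each term for its total degree (sum of exponents).
  Term '13x^3y^3' has total degree 3+3 = 6.
  Term '8x^6y^3' has total degree 6+3 = 9.
  Term '3x^4y^6' has total degree 4+6 = 10.
The maximum total degree among all terms is 10.

10


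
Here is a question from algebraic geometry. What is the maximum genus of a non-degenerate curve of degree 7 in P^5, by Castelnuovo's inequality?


Castelnuovo's bound: write d - 1 = m(r-1) + epsilon with 0 <= epsilon < r-1.
d - 1 = 7 - 1 = 6
r - 1 = 5 - 1 = 4
6 = 1*4 + 2, so m = 1, epsilon = 2
pi(d, r) = m(m-1)(r-1)/2 + m*epsilon
= 1*0*4/2 + 1*2
= 0/2 + 2
= 0 + 2 = 2

2


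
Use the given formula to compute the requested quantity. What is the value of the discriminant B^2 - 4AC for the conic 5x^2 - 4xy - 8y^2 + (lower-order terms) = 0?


The discriminant of a conic Ax^2 + Bxy + Cy^2 + ... = 0 is B^2 - 4AC.
B^2 = (-4)^2 = 16
4AC = 4*5*(-8) = -160
Discriminant = 16 + 160 = 176

176


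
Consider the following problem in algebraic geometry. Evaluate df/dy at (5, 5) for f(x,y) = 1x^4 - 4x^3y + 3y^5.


df/dy = (-4)*x^3 + 5*3*y^4
At (5,5): (-4)*5^3 + 5*3*5^4
= -500 + 9375
= 8875

8875


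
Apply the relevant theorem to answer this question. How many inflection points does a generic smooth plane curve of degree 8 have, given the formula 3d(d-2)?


For a general smooth plane curve C of degree d, the inflection points are
the intersection of C with its Hessian curve, which has degree 3(d-2).
By Bezout, the total intersection number is d * 3(d-2) = 8 * 18 = 144.
For a general curve every flex is ordinary, so each contributes
multiplicity 1 to C·Hess(C), and the number of distinct inflection
points is 3d(d-2).
Inflection points = 3*8*(8-2) = 3*8*6 = 144

144


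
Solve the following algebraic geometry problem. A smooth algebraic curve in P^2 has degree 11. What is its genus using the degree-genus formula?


Using the genus formula for smooth plane curves:
g = (d-1)(d-2)/2
g = (11-1)(11-2)/2
g = 10*9/2
g = 90/2 = 45

45


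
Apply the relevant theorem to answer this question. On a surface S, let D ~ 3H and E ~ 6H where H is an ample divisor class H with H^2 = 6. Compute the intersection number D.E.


Using bilinearity of the intersection pairing on a surface S:
(aH).(bH) = ab * (H.H)
We have H^2 = 6.
D.E = (3H).(6H) = 3*6*6
= 18*6
= 108

108


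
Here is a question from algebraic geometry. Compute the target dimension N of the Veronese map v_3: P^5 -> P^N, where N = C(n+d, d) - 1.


The Veronese embedding v_d: P^n -> P^N maps each point to all
degree-d monomials in n+1 homogeneous coordinates.
N = C(n+d, d) - 1
N = C(5+3, 3) - 1
N = C(8, 3) - 1
C(8, 3) = 56
N = 56 - 1 = 55

55


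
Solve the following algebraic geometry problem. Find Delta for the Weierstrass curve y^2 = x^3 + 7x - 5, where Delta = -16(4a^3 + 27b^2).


Compute each component:
4a^3 = 4*7^3 = 4*343 = 1372
27b^2 = 27*(-5)^2 = 27*25 = 675
4a^3 + 27b^2 = 1372 + 675 = 2047
Delta = -16*2047 = -32752

-32752


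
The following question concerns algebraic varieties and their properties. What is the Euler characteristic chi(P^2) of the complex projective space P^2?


The complex projective space P^2 has one cell in each even real dimension 0, 2, ..., 4.
The cohomology groups are H^{2k}(P^2) = Z for k = 0,...,2, and 0 otherwise.
Euler characteristic = sum of Betti numbers = 1 per even-dimensional cohomology group.
chi(P^2) = 2 + 1 = 3

3


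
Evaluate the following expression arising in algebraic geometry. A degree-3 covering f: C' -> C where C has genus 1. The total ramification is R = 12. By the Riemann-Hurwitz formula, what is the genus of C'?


Riemann-Hurwitz formula: 2g' - 2 = d(2g - 2) + R
Given: d = 3, g = 1, R = 12
2g' - 2 = 3*(2*1 - 2) + 12
2g' - 2 = 3*0 + 12
2g' - 2 = 0 + 12 = 12
2g' = 14
g' = 7

7


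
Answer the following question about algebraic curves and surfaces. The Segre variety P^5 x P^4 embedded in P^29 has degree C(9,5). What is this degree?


The degree of the Segre variety P^5 x P^4 is C(m+n, m).
= C(9, 5)
= 126

126


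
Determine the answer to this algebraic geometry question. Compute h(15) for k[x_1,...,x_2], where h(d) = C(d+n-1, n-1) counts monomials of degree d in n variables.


The Hilbert function for the polynomial ring in 2 variables is:
h(d) = C(d+n-1, n-1)
h(15) = C(15+2-1, 2-1) = C(16, 1)
= 16! / (1! * 15!)
= 16

16


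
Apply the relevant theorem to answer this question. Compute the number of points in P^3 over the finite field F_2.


P^3(F_2) has (q^(n+1) - 1)/(q - 1) points.
= 2^3 + 2^2 + 2^1 + 2^0
= 8 + 4 + 2 + 1
= 15

15


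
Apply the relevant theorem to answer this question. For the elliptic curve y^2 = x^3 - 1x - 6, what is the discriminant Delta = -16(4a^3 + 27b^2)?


Compute each component:
4a^3 = 4*(-1)^3 = 4*(-1) = -4
27b^2 = 27*(-6)^2 = 27*36 = 972
4a^3 + 27b^2 = -4 + 972 = 968
Delta = -16*968 = -15488

-15488


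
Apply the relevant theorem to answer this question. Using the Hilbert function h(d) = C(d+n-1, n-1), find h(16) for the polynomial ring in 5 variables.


The Hilbert function for the polynomial ring in 5 variables is:
h(d) = C(d+n-1, n-1)
h(16) = C(16+5-1, 5-1) = C(20, 4)
= 20! / (4! * 16!)
= 4845

4845


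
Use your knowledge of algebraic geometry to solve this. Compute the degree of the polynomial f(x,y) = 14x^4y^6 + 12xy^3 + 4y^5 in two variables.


Examine each term for its total degree (sum of exponents).
  Term '14x^4y^6' has total degree 4+6 = 10.
  Term '12xy^3' has total degree 1+3 = 4.
  Term '4y^5' has total degree 0+5 = 5.
The maximum total degree among all terms is 10.

10


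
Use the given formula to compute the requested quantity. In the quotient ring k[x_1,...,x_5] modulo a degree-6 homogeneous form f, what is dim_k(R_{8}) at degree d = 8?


For R = k[x_1,...,x_n]/(f) with f homogeneous of degree e:
The Hilbert series is (1 - t^e)/(1 - t)^n.
So h(d) = C(d+n-1, n-1) - C(d-e+n-1, n-1) for d >= e.
With n=5, e=6, d=8:
C(8+5-1, 5-1) = C(12, 4) = 495
C(8-6+5-1, 5-1) = C(6, 4) = 15
h(8) = 495 - 15 = 480

480


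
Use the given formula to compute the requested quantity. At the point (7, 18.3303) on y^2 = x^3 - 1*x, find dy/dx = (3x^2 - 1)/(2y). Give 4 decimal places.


Using implicit differentiation of y^2 = x^3 - 1*x:
2y * dy/dx = 3x^2 - 1
dy/dx = (3x^2 - 1)/(2y)
Numerator: 3*7^2 - 1 = 146
Denominator: 2*18.3303 = 36.6606
dy/dx = 146/36.6606 = 3.9825

3.9825


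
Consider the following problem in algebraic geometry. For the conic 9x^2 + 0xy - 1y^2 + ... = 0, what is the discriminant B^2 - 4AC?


The discriminant of a conic Ax^2 + Bxy + Cy^2 + ... = 0 is B^2 - 4AC.
B^2 = 0^2 = 0
4AC = 4*9*(-1) = -36
Discriminant = 0 + 36 = 36

36


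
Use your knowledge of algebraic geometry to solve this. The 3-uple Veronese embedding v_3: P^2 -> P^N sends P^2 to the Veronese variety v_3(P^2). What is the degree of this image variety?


The Veronese variety v_3(P^2) has degree d^r.
d^r = 3^2 = 9

9


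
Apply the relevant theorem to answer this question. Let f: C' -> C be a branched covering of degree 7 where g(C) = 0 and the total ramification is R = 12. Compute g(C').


Riemann-Hurwitz formula: 2g' - 2 = d(2g - 2) + R
Given: d = 7, g = 0, R = 12
2g' - 2 = 7*(2*0 - 2) + 12
2g' - 2 = 7*(-2) + 12
2g' - 2 = -14 + 12 = -2
2g' = 0
g' = 0

0


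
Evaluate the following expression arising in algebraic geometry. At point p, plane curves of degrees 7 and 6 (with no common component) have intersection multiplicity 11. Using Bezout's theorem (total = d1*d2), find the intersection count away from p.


By Bezout's theorem, the total intersection number is d1 * d2.
Total = 7 * 6 = 42
Intersection multiplicity at p = 11
Remaining intersections = 42 - 11 = 31

31


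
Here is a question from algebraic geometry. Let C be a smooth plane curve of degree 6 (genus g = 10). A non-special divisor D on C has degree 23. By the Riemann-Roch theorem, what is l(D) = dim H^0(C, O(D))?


First, compute the genus of a smooth plane curve of degree 6:
g = (d-1)(d-2)/2 = (6-1)(6-2)/2 = 10
For a non-special divisor D (i.e., h^1(D) = 0), Riemann-Roch gives:
l(D) = deg(D) - g + 1
Since deg(D) = 23 >= 2g - 1 = 19, D is non-special.
l(D) = 23 - 10 + 1 = 14

14


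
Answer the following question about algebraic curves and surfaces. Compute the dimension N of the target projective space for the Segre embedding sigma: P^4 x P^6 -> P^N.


The Segre embedding maps P^m x P^n into P^N via
all products of coordinates from each factor.
N = (m+1)(n+1) - 1
N = (4+1)(6+1) - 1
N = 5*7 - 1
N = 35 - 1 = 34

34


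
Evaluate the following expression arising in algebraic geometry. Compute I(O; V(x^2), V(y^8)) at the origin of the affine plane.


The intersection multiplicity of V(x^a) and V(y^b) at the origin is:
I(O; V(x^2), V(y^8)) = dim_k(k[x,y]/(x^2, y^8))
A basis for k[x,y]/(x^2, y^8) is the set of monomials x^i * y^j
where 0 <= i < 2 and 0 <= j < 8.
The number of such monomials is 2 * 8 = 16

16


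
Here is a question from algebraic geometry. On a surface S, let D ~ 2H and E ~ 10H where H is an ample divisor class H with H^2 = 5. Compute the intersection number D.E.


Using bilinearity of the intersection pairing on a surface S:
(aH).(bH) = ab * (H.H)
We have H^2 = 5.
D.E = (2H).(10H) = 2*10*5
= 20*5
= 100

100


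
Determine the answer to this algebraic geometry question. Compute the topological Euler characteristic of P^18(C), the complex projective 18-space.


The complex projective space P^18 has one cell in each even real dimension 0, 2, ..., 36.
The cohomology groups are H^{2k}(P^18) = Z for k = 0,...,18, and 0 otherwise.
Euler characteristic = sum of Betti numbers = 1 per even-dimensional cohomology group.
chi(P^18) = 18 + 1 = 19

19


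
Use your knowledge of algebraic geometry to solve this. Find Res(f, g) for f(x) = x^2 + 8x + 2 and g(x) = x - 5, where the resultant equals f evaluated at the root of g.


For Res(f, x - c), we evaluate f at x = c.
f(5) = 5^2 + 8*5 + 2
= 25 + 40 + 2
= 65 + 2 = 67
Res(f, g) = 67

67


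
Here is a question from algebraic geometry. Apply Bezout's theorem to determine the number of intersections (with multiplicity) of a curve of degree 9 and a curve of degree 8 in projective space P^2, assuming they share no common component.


Bezout's theorem states the intersection count equals the product of degrees.
Intersection count = 9 * 8 = 72

72


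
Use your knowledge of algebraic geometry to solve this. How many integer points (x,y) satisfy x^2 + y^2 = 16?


Systematically check integer values of x where x^2 <= 16.
For each valid x, check if 16 - x^2 is a perfect square.
x=0: 16 - 0 = 16, sqrt = 4 (valid)
x=4: 16 - 16 = 0, sqrt = 0 (valid)
Total integer solutions found: 4

4


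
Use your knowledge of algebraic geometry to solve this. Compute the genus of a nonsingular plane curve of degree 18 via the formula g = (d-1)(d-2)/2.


Using the genus formula for smooth plane curves:
g = (d-1)(d-2)/2
g = (18-1)(18-2)/2
g = 17*16/2
g = 272/2 = 136

136


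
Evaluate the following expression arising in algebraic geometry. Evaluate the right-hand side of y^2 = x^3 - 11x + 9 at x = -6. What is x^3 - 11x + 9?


Compute x^3 - 11x + 9 at x = -6:
x^3 = (-6)^3 = -216
(-11)*x = (-11)*(-6) = 66
Sum: -216 + 66 + 9 = -141

-141


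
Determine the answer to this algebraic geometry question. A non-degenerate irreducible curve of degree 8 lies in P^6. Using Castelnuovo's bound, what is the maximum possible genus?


Castelnuovo's bound: write d - 1 = m(r-1) + epsilon with 0 <= epsilon < r-1.
d - 1 = 8 - 1 = 7
r - 1 = 6 - 1 = 5
7 = 1*5 + 2, so m = 1, epsilon = 2
pi(d, r) = m(m-1)(r-1)/2 + m*epsilon
= 1*0*5/2 + 1*2
= 0/2 + 2
= 0 + 2 = 2

2


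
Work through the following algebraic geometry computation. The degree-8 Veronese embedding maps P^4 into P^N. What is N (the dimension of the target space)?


The Veronese embedding v_d: P^n -> P^N maps each point to all
degree-d monomials in n+1 homogeneous coordinates.
N = C(n+d, d) - 1
N = C(4+8, 8) - 1
N = C(12, 8) - 1
C(12, 8) = 495
N = 495 - 1 = 494

494


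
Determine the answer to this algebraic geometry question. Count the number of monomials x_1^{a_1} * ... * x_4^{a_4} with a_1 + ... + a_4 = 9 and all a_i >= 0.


The number of degree-9 monomials in 4 variables is C(d+n-1, n-1).
= C(9+4-1, 4-1) = C(12, 3)
= 220

220


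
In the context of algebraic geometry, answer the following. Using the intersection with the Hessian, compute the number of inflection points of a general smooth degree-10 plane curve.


For a general smooth plane curve C of degree d, the inflection points are
the intersection of C with its Hessian curve, which has degree 3(d-2).
By Bezout, the total intersection number is d * 3(d-2) = 10 * 24 = 240.
For a general curve every flex is ordinary, so each contributes
multiplicity 1 to C·Hess(C), and the number of distinct inflection
points is 3d(d-2).
Inflection points = 3*10*(10-2) = 3*10*8 = 240

240


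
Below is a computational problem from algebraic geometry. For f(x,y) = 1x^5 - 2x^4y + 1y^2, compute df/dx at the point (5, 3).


df/dx = 5*1*x^4 + 4*(-2)*x^3*y
At (5,3): 5*1*5^4 + 4*(-2)*5^3*3
= 3125 - 3000
= 125

125


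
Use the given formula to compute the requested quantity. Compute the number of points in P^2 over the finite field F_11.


P^2(F_11) has (q^(n+1) - 1)/(q - 1) points.
= 11^2 + 11^1 + 11^0
= 121 + 11 + 1
= 133

133


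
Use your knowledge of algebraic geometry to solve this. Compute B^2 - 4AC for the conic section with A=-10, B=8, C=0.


The discriminant of a conic Ax^2 + Bxy + Cy^2 + ... = 0 is B^2 - 4AC.
B^2 = 8^2 = 64
4AC = 4*(-10)*0 = 0
Discriminant = 64 + 0 = 64

64


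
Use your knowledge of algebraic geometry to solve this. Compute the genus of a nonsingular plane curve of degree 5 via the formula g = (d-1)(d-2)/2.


Using the genus formula for smooth plane curves:
g = (d-1)(d-2)/2
g = (5-1)(5-2)/2
g = 4*3/2
g = 12/2 = 6

6


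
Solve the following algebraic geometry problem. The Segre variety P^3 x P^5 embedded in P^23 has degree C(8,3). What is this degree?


The degree of the Segre variety P^3 x P^5 is C(m+n, m).
= C(8, 3)
= 56

56


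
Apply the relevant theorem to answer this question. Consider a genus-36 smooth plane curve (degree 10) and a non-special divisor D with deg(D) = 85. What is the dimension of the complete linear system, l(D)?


First, compute the genus of a smooth plane curve of degree 10:
g = (d-1)(d-2)/2 = (10-1)(10-2)/2 = 36
For a non-special divisor D (i.e., h^1(D) = 0), Riemann-Roch gives:
l(D) = deg(D) - g + 1
Since deg(D) = 85 >= 2g - 1 = 71, D is non-special.
l(D) = 85 - 36 + 1 = 50

50


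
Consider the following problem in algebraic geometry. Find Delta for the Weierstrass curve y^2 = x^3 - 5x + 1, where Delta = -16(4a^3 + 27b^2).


Compute each component:
4a^3 = 4*(-5)^3 = 4*(-125) = -500
27b^2 = 27*1^2 = 27*1 = 27
4a^3 + 27b^2 = -500 + 27 = -473
Delta = -16*(-473) = 7568

7568


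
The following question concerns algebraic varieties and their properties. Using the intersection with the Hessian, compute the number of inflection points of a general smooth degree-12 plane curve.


For a general smooth plane curve C of degree d, the inflection points are
the intersection of C with its Hessian curve, which has degree 3(d-2).
By Bezout, the total intersection number is d * 3(d-2) = 12 * 30 = 360.
For a general curve every flex is ordinary, so each contributes
multiplicity 1 to C·Hess(C), and the number of distinct inflection
points is 3d(d-2).
Inflection points = 3*12*(12-2) = 3*12*10 = 360

360


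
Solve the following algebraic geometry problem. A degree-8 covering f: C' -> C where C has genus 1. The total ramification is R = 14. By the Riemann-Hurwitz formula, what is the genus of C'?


Riemann-Hurwitz formula: 2g' - 2 = d(2g - 2) + R
Given: d = 8, g = 1, R = 14
2g' - 2 = 8*(2*1 - 2) + 14
2g' - 2 = 8*0 + 14
2g' - 2 = 0 + 14 = 14
2g' = 16
g' = 8

8


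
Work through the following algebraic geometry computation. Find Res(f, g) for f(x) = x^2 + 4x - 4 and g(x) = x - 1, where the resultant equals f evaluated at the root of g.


For Res(f, x - c), we evaluate f at x = c.
f(1) = 1^2 + 4*1 - 4
= 1 + 4 - 4
= 5 - 4 = 1
Res(f, g) = 1

1


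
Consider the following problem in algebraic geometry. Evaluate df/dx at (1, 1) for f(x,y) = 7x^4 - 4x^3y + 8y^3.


df/dx = 4*7*x^3 + 3*(-4)*x^2*y
At (1,1): 4*7*1^3 + 3*(-4)*1^2*1
= 28 - 12
= 16

16


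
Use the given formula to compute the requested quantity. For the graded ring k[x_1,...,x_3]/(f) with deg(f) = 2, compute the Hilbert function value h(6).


For R = k[x_1,...,x_n]/(f) with f homogeneous of degree e:
The Hilbert series is (1 - t^e)/(1 - t)^n.
So h(d) = C(d+n-1, n-1) - C(d-e+n-1, n-1) for d >= e.
With n=3, e=2, d=6:
C(6+3-1, 3-1) = C(8, 2) = 28
C(6-2+3-1, 3-1) = C(6, 2) = 15
h(6) = 28 - 15 = 13

13


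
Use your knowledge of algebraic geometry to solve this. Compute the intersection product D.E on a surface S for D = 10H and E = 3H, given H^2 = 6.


Using bilinearity of the intersection pairing on a surface S:
(aH).(bH) = ab * (H.H)
We have H^2 = 6.
D.E = (10H).(3H) = 10*3*6
= 30*6
= 180

180


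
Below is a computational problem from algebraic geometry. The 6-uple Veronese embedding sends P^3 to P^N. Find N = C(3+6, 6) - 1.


The Veronese embedding v_d: P^n -> P^N maps each point to all
degree-d monomials in n+1 homogeneous coordinates.
N = C(n+d, d) - 1
N = C(3+6, 6) - 1
N = C(9, 6) - 1
C(9, 6) = 84
N = 84 - 1 = 83

83


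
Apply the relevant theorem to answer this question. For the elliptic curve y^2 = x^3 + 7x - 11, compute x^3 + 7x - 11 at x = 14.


Compute x^3 + 7x - 11 at x = 14:
x^3 = 14^3 = 2744
7*x = 7*14 = 98
Sum: 2744 + 98 - 11 = 2831

2831


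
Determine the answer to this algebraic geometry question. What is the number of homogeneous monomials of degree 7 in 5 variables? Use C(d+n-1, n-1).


The number of degree-7 monomials in 5 variables is C(d+n-1, n-1).
= C(7+5-1, 5-1) = C(11, 4)
= 330

330


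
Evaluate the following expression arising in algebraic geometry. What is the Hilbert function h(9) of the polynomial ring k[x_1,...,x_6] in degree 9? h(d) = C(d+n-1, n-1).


The Hilbert function for the polynomial ring in 6 variables is:
h(d) = C(d+n-1, n-1)
h(9) = C(9+6-1, 6-1) = C(14, 5)
= 14! / (5! * 9!)
= 2002

2002


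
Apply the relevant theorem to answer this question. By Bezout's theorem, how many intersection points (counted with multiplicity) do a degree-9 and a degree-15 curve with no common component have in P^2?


Bezout's theorem states the intersection count equals the product of degrees.
Intersection count = 9 * 15 = 135

135


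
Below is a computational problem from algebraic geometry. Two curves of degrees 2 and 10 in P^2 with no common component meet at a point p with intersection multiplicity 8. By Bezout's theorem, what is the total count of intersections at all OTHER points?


By Bezout's theorem, the total intersection number is d1 * d2.
Total = 2 * 10 = 20
Intersection multiplicity at p = 8
Remaining intersections = 20 - 8 = 12

12


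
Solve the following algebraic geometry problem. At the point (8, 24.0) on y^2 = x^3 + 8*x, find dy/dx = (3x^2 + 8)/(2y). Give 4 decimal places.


Using implicit differentiation of y^2 = x^3 + 8*x:
2y * dy/dx = 3x^2 + 8
dy/dx = (3x^2 + 8)/(2y)
Numerator: 3*8^2 + 8 = 200
Denominator: 2*24.0 = 48.0
dy/dx = 200/48.0 = 4.1667

4.1667


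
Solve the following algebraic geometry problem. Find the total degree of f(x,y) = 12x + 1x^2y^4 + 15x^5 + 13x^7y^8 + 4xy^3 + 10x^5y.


Examine each term for its total degree (sum of exponents).
  Term '12x' has total degree 1+0 = 1.
  Term '1x^2y^4' has total degree 2+4 = 6.
  Term '15x^5' has total degree 5+0 = 5.
  Term '13x^7y^8' has total degree 7+8 = 15.
  Term '4xy^3' has total degree 1+3 = 4.
  Term '10x^5y' has total degree 5+1 = 6.
The maximum total degree among all terms is 15.

15


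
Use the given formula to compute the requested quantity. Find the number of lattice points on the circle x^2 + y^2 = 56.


Systematically check integer values of x where x^2 <= 56.
For each valid x, check if 56 - x^2 is a perfect square.
Total integer solutions found: 0

0


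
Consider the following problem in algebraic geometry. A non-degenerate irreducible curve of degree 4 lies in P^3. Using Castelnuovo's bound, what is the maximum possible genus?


Castelnuovo's bound: write d - 1 = m(r-1) + epsilon with 0 <= epsilon < r-1.
d - 1 = 4 - 1 = 3
r - 1 = 3 - 1 = 2
3 = 1*2 + 1, so m = 1, epsilon = 1
pi(d, r) = m(m-1)(r-1)/2 + m*epsilon
= 1*0*2/2 + 1*1
= 0/2 + 1
= 0 + 1 = 1

1


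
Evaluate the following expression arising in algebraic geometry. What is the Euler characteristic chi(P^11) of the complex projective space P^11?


The complex projective space P^11 has one cell in each even real dimension 0, 2, ..., 22.
The cohomology groups are H^{2k}(P^11) = Z for k = 0,...,11, and 0 otherwise.
Euler characteristic = sum of Betti numbers = 1 per even-dimensional cohomology group.
chi(P^11) = 11 + 1 = 12

12


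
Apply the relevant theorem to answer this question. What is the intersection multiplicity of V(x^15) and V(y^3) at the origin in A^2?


The intersection multiplicity of V(x^a) and V(y^b) at the origin is:
I(O; V(x^15), V(y^3)) = dim_k(k[x,y]/(x^15, y^3))
A basis for k[x,y]/(x^15, y^3) is the set of monomials x^i * y^j
where 0 <= i < 15 and 0 <= j < 3.
The number of such monomials is 15 * 3 = 45

45


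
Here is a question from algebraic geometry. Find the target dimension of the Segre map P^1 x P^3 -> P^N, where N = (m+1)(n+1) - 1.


The Segre embedding maps P^m x P^n into P^N via
all products of coordinates from each factor.
N = (m+1)(n+1) - 1
N = (1+1)(3+1) - 1
N = 2*4 - 1
N = 8 - 1 = 7

7


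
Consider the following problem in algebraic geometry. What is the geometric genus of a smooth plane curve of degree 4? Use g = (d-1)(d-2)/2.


Using the genus formula for smooth plane curves:
g = (d-1)(d-2)/2
g = (4-1)(4-2)/2
g = 3*2/2
g = 6/2 = 3

3


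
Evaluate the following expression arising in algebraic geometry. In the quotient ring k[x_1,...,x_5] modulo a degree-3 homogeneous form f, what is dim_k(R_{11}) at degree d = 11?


For R = k[x_1,...,x_n]/(f) with f homogeneous of degree e:
The Hilbert series is (1 - t^e)/(1 - t)^n.
So h(d) = C(d+n-1, n-1) - C(d-e+n-1, n-1) for d >= e.
With n=5, e=3, d=11:
C(11+5-1, 5-1) = C(15, 4) = 1365
C(11-3+5-1, 5-1) = C(12, 4) = 495
h(11) = 1365 - 495 = 870

870


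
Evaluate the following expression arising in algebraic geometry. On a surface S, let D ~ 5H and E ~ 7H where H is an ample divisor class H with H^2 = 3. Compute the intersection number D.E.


Using bilinearity of the intersection pairing on a surface S:
(aH).(bH) = ab * (H.H)
We have H^2 = 3.
D.E = (5H).(7H) = 5*7*3
= 35*3
= 105

105


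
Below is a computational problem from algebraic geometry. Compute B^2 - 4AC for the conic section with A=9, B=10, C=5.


The discriminant of a conic Ax^2 + Bxy + Cy^2 + ... = 0 is B^2 - 4AC.
B^2 = 10^2 = 100
4AC = 4*9*5 = 180
Discriminant = 100 - 180 = -80

-80


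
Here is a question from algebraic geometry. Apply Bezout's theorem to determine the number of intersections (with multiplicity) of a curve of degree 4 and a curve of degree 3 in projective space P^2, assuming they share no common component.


Bezout's theorem states the intersection count equals the product of degrees.
Intersection count = 4 * 3 = 12

12


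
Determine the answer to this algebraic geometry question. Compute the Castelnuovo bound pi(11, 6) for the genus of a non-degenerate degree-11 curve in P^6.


Castelnuovo's bound: write d - 1 = m(r-1) + epsilon with 0 <= epsilon < r-1.
d - 1 = 11 - 1 = 10
r - 1 = 6 - 1 = 5
10 = 2*5 + 0, so m = 2, epsilon = 0
pi(d, r) = m(m-1)(r-1)/2 + m*epsilon
= 2*1*5/2 + 2*0
= 10/2 + 0
= 5 + 0 = 5

5


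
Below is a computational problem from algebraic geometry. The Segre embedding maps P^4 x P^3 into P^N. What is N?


The Segre embedding maps P^m x P^n into P^N via
all products of coordinates from each factor.
N = (m+1)(n+1) - 1
N = (4+1)(3+1) - 1
N = 5*4 - 1
N = 20 - 1 = 19

19


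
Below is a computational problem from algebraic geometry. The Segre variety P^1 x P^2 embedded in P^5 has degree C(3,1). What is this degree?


The degree of the Segre variety P^1 x P^2 is C(m+n, m).
= C(3, 1)
= 3

3


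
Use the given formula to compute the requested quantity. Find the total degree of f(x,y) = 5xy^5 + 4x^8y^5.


Examine each term for its total degree (sum of exponents).
  Term '5xy^5' has total degree 1+5 = 6.
  Term '4x^8y^5' has total degree 8+5 = 13.
The maximum total degree among all terms is 13.

13


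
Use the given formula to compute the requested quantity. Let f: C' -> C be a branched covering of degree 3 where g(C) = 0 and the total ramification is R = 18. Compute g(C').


Riemann-Hurwitz formula: 2g' - 2 = d(2g - 2) + R
Given: d = 3, g = 0, R = 18
2g' - 2 = 3*(2*0 - 2) + 18
2g' - 2 = 3*(-2) + 18
2g' - 2 = -6 + 18 = 12
2g' = 14
g' = 7

7


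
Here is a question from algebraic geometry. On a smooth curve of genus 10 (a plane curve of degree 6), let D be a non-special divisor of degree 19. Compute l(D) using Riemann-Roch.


First, compute the genus of a smooth plane curve of degree 6:
g = (d-1)(d-2)/2 = (6-1)(6-2)/2 = 10
For a non-special divisor D (i.e., h^1(D) = 0), Riemann-Roch gives:
l(D) = deg(D) - g + 1
Since deg(D) = 19 >= 2g - 1 = 19, D is non-special.
l(D) = 19 - 10 + 1 = 10

10


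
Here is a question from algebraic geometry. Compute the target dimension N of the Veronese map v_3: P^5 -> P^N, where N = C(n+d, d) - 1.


The Veronese embedding v_d: P^n -> P^N maps each point to all
degree-d monomials in n+1 homogeneous coordinates.
N = C(n+d, d) - 1
N = C(5+3, 3) - 1
N = C(8, 3) - 1
C(8, 3) = 56
N = 56 - 1 = 55

55


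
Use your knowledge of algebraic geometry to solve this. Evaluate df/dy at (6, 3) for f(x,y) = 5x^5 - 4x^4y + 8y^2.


df/dy = (-4)*x^4 + 2*8*y^1
At (6,3): (-4)*6^4 + 2*8*3^1
= -5184 + 48
= -5136

-5136


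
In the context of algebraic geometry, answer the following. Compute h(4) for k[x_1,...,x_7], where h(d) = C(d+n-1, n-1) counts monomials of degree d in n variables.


The Hilbert function for the polynomial ring in 7 variables is:
h(d) = C(d+n-1, n-1)
h(4) = C(4+7-1, 7-1) = C(10, 6)
= 10! / (6! * 4!)
= 210

210


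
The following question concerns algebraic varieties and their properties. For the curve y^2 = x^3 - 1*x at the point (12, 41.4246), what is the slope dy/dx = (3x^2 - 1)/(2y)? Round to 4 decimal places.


Using implicit differentiation of y^2 = x^3 - 1*x:
2y * dy/dx = 3x^2 - 1
dy/dx = (3x^2 - 1)/(2y)
Numerator: 3*12^2 - 1 = 431
Denominator: 2*41.4246 = 82.8492
dy/dx = 431/82.8492 = 5.2022

5.2022
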